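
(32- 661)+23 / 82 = -51555/82 = -628.72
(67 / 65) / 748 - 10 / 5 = -2.00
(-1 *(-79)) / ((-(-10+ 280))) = -79/270 = -0.29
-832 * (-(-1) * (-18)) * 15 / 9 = 24960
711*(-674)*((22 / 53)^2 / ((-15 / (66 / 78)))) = 850445112/182585 = 4657.80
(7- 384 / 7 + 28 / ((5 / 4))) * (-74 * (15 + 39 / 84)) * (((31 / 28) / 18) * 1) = 1791.85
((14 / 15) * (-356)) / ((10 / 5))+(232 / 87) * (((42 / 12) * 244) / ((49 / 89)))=416876/105 = 3970.25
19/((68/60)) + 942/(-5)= -14589/85 = -171.64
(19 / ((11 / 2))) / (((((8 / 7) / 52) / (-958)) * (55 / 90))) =-246403.93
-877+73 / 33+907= 1063/33 = 32.21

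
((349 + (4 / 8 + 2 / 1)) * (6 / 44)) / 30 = 703/440 = 1.60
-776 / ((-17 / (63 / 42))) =1164/17 = 68.47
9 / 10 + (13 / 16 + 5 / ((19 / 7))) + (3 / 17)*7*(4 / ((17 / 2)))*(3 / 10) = 327615/87856 = 3.73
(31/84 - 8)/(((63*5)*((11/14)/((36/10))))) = -0.11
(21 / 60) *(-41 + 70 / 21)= -791/60 = -13.18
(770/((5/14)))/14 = 154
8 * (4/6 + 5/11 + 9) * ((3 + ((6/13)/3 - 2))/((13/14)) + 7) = 3722096/5577 = 667.40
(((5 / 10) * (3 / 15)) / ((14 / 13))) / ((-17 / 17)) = -13/140 = -0.09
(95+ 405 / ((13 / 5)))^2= 10627600/169 = 62885.21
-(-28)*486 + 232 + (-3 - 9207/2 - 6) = 18455/2 = 9227.50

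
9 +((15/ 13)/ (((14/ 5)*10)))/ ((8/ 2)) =13119/1456 = 9.01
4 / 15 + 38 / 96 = 53/80 = 0.66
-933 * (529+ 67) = -556068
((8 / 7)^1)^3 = 512/343 = 1.49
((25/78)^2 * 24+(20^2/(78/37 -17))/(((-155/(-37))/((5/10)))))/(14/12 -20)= 12824140/326195857 = 0.04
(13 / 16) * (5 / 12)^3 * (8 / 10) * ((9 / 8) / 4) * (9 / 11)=975/90112 = 0.01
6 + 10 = 16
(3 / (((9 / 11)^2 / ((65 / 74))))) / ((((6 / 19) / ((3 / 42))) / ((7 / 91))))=11495/167832 = 0.07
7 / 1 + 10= 17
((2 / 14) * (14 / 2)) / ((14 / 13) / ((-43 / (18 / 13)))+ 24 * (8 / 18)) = 21801/231788 = 0.09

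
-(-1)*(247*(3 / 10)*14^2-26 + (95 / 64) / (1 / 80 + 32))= 742569447/51220 = 14497.65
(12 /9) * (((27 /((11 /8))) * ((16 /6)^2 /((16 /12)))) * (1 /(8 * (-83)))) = -192/913 = -0.21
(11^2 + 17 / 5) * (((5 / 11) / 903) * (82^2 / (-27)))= -4182328/268191 = -15.59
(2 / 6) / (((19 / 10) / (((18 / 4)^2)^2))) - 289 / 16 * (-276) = 768693/152 = 5057.19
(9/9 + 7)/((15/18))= 48/5 = 9.60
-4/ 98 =-2/49 = -0.04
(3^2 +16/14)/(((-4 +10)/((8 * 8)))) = 2272/21 = 108.19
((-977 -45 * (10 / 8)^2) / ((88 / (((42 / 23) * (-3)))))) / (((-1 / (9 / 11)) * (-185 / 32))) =9.23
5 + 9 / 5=34/5 = 6.80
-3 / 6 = -1/2 = -0.50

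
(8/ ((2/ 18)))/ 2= 36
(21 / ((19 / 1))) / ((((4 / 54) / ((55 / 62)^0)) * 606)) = 189/7676 = 0.02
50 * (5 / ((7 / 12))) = 3000/7 = 428.57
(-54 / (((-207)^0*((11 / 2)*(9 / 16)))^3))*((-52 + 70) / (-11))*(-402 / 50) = -8781824/366025 = -23.99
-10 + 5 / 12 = -115/12 = -9.58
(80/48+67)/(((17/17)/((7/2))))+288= 1585/3 = 528.33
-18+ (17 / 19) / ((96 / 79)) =-31489/1824 = -17.26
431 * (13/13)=431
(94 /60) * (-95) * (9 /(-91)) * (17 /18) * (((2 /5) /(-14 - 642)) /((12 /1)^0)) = -15181/1790880 = -0.01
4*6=24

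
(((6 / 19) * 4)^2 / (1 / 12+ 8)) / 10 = 3456/175085 = 0.02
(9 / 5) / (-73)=-0.02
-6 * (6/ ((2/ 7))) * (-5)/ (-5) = -126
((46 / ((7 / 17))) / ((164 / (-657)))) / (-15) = 85629/2870 = 29.84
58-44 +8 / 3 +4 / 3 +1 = 19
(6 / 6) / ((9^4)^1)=1/6561 = 0.00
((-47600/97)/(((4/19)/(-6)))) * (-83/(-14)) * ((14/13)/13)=112597800/16393 = 6868.65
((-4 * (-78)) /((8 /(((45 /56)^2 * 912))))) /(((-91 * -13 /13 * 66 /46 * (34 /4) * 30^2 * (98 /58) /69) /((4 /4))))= 23609799/25143272 = 0.94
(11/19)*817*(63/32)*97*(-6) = -8671509/16 = -541969.31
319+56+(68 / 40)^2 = 37789/100 = 377.89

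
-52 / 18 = -2.89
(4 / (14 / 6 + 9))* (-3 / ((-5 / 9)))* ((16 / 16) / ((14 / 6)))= 486/595 = 0.82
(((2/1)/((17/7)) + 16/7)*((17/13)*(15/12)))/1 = 925/182 = 5.08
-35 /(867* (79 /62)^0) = -35/867 = -0.04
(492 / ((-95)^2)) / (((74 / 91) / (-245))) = -1096914/66785 = -16.42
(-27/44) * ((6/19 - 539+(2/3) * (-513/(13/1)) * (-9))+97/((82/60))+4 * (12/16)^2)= 22738293/162032 = 140.33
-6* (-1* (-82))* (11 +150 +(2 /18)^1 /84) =-4990397/63 = -79212.65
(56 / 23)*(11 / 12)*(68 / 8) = 1309/69 = 18.97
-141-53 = -194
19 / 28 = 0.68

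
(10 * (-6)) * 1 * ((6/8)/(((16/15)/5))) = -210.94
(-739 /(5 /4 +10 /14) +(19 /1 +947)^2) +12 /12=51302943/55 = 932780.78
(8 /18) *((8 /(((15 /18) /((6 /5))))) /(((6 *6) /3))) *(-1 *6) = -64/25 = -2.56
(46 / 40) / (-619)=-23/12380 = 0.00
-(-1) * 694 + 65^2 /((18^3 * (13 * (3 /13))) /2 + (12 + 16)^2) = 6619433/9532 = 694.44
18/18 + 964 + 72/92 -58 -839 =1582/23 = 68.78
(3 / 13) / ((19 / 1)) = 3/247 = 0.01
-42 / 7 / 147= -2/49 = -0.04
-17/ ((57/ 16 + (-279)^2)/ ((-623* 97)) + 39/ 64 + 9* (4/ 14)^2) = -27073088/89043 = -304.05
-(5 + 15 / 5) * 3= -24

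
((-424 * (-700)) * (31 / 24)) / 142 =575050/213 = 2699.77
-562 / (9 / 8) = -4496/9 = -499.56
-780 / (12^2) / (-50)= 13/120 = 0.11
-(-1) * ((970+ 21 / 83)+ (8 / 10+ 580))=643687/415 = 1551.05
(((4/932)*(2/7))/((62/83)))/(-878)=-83/44392558 = 0.00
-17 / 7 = -2.43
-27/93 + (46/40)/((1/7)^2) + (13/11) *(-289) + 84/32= -3858221/13640 = -282.86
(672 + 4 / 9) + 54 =6538/9 = 726.44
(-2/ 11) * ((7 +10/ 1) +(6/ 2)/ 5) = -3.20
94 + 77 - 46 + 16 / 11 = 1391/11 = 126.45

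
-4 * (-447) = 1788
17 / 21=0.81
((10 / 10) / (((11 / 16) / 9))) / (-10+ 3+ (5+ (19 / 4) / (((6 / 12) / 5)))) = 288/1001 = 0.29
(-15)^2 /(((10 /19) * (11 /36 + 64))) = 3078/463 = 6.65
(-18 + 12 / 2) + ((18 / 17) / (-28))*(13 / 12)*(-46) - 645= -311835/476 = -655.12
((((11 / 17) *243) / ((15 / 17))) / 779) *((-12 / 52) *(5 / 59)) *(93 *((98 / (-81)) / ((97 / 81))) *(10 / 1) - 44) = 255025584/57956821 = 4.40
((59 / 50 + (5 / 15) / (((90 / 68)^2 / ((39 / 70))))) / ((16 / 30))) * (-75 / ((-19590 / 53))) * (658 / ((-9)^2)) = 454091863/114248880 = 3.97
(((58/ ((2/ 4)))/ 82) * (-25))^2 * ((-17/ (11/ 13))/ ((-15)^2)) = -18586100/166419 = -111.68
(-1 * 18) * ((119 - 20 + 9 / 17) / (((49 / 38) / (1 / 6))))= -192888/833 = -231.56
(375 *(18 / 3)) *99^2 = 22052250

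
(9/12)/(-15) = -1/20 = -0.05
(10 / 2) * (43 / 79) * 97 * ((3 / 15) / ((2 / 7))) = 29197/158 = 184.79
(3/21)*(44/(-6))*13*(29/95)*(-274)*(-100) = -45451120/399 = -113912.58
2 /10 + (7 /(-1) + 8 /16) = -6.30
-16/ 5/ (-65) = 16/325 = 0.05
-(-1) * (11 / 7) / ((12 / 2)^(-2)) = 396/7 = 56.57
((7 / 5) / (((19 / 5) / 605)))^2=17935225/361 = 49682.06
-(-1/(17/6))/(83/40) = 240/1411 = 0.17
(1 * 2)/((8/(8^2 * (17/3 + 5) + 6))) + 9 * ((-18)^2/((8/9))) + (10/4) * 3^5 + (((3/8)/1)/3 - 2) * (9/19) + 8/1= 1854679/456 = 4067.28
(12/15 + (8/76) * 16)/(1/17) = 4012/95 = 42.23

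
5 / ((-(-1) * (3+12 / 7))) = 35/33 = 1.06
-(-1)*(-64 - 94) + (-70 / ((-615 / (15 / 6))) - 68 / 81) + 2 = -519919/3321 = -156.55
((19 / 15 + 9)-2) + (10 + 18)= 544/15 = 36.27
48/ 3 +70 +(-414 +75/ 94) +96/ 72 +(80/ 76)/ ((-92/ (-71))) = -40058005/123234 = -325.06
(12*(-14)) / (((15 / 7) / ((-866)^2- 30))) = -293970992/5 = -58794198.40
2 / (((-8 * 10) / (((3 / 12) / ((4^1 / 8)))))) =-1/80 = -0.01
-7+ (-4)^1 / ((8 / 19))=-33/2 = -16.50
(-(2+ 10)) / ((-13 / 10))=120/13 = 9.23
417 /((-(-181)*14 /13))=5421/2534 = 2.14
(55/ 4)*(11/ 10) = 121/8 = 15.12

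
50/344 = 25/172 = 0.15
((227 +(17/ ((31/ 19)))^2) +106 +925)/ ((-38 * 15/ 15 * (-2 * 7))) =1313267/511252 = 2.57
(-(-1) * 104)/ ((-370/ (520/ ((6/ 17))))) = -414.13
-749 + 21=-728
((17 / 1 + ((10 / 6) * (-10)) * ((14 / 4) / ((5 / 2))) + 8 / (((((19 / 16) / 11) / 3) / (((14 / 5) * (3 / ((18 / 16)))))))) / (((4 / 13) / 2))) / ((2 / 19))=6126679/60 = 102111.32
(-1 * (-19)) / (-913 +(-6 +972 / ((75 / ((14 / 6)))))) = -475/22219 = -0.02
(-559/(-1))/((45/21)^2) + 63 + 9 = 43591/225 = 193.74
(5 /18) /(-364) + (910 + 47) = 6270259/6552 = 957.00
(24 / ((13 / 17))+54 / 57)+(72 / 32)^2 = 147783/3952 = 37.39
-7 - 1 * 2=-9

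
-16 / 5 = -3.20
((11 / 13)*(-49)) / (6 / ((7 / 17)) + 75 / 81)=-2.68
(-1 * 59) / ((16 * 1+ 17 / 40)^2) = -94400/431649 = -0.22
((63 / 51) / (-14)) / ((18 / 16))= -4/51 = -0.08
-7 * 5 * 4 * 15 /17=-2100/17 = -123.53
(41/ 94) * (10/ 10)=41/94 = 0.44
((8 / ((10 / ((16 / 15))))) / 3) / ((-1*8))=-8/225 = -0.04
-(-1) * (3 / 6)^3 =1/8 = 0.12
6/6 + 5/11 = 1.45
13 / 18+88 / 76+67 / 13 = 31273/4446 = 7.03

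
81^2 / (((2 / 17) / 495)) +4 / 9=27605407.94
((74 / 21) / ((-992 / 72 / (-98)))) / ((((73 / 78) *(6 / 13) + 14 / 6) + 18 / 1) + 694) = 0.04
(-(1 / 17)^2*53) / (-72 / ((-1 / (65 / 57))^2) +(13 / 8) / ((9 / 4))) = 344394/174471323 = 0.00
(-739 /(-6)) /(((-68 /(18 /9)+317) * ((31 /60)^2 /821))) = 364031400/271963 = 1338.53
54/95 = 0.57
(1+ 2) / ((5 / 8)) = 24/5 = 4.80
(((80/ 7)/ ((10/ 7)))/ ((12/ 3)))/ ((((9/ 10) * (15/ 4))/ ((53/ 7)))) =848/189 = 4.49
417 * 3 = 1251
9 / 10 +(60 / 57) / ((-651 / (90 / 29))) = 1070103/1195670 = 0.89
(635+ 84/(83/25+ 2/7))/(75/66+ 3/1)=9138470/57421 = 159.15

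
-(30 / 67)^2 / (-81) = 100/40401 = 0.00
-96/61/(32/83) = -249/61 = -4.08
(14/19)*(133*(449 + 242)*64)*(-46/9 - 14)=-745439744/9 = -82826638.22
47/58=0.81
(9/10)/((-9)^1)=-1/10 = -0.10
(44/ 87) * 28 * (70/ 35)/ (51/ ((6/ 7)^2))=1408/3451 = 0.41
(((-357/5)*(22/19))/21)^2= 139876/9025 = 15.50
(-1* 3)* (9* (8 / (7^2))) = -216/49 = -4.41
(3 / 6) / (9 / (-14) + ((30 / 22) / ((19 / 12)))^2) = 5.06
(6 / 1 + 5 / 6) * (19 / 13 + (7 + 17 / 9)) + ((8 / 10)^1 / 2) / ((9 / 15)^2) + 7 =55345/702 = 78.84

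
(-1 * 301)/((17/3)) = -903/17 = -53.12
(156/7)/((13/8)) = 96/7 = 13.71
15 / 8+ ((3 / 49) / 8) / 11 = 1011/539 = 1.88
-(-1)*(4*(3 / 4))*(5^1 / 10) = 1.50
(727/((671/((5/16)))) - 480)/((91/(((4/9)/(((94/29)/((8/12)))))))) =-149339705/309945636 = -0.48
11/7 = 1.57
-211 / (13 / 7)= -1477/13 = -113.62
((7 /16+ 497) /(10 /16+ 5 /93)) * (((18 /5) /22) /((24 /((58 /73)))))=64396269/16220600 = 3.97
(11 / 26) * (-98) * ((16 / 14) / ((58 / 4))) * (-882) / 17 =1086624/6409 = 169.55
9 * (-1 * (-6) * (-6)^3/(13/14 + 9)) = -163296/139 = -1174.79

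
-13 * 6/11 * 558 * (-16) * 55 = 3481920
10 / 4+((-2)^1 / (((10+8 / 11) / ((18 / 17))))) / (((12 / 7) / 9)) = 1468/1003 = 1.46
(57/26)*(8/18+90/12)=209/12 = 17.42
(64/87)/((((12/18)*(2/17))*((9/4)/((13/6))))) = 9.03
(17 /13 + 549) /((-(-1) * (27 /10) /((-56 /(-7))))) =572320/351 = 1630.54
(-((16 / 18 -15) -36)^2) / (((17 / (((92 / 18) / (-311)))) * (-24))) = -4678223/46250676 = -0.10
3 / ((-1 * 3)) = -1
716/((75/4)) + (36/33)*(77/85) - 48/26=618724/16575 = 37.33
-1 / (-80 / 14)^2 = -49/1600 = -0.03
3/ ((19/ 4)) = 12/19 = 0.63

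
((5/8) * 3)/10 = 3/16 = 0.19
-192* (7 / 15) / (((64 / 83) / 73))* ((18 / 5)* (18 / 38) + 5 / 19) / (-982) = 7931231/466450 = 17.00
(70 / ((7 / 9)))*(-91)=-8190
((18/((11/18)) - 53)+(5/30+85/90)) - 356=-37465/99 = -378.43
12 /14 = 6/7 = 0.86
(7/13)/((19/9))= 63/247 = 0.26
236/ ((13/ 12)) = 2832/13 = 217.85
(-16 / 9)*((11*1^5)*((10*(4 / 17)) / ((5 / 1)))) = -1408/153 = -9.20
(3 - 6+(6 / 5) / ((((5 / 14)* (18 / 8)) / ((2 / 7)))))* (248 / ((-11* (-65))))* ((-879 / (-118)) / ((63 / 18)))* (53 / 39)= -743280056/287912625 = -2.58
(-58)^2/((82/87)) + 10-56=144448/41 = 3523.12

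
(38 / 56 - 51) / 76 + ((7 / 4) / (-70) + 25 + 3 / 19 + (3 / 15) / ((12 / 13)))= 788023/31920 = 24.69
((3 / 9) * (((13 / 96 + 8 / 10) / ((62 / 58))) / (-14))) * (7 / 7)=-13021/624960 = -0.02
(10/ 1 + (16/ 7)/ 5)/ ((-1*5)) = -366/175 = -2.09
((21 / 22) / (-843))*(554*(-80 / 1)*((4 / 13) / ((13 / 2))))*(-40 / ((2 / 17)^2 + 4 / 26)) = -204935680/361647 = -566.67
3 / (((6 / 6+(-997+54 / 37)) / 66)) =-1221/6133 = -0.20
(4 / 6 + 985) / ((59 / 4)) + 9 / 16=190841/2832 = 67.39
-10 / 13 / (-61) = 10/793 = 0.01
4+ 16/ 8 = 6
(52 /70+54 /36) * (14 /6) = 157/30 = 5.23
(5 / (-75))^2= 1/225 = 0.00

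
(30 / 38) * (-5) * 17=-1275/19 = -67.11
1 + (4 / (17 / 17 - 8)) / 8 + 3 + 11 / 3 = 319/42 = 7.60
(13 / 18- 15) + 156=2551/18 = 141.72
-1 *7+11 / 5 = -24/5 = -4.80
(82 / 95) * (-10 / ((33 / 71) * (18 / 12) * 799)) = -23288/1502919 = -0.02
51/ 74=0.69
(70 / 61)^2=4900/3721 = 1.32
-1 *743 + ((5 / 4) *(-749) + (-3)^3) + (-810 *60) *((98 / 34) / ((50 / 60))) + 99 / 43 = -496503303/2924 = -169802.77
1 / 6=0.17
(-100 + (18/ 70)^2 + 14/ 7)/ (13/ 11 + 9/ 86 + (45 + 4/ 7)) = -113490674/54301275 = -2.09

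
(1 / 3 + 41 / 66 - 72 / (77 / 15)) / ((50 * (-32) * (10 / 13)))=2379/224000 = 0.01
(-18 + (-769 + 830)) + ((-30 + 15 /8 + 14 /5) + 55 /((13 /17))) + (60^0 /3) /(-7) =977891/10920 = 89.55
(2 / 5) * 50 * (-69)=-1380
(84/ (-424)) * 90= -945/53 = -17.83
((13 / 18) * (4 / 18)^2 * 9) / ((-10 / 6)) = -0.19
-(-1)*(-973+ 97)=-876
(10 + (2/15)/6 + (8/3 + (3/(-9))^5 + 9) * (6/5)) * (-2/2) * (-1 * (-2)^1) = -19454/405 = -48.03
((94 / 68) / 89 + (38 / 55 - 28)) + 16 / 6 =-12295961/499290 = -24.63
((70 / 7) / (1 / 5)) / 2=25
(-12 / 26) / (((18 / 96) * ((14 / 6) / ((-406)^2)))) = -2260608/13 = -173892.92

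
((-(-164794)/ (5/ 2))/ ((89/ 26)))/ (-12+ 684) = 153023/5340 = 28.66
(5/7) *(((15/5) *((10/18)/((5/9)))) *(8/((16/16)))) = 120/7 = 17.14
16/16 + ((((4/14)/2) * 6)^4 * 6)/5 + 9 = 127826/12005 = 10.65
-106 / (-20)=53/10 = 5.30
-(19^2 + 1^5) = -362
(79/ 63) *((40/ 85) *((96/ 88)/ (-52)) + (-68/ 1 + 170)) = 6529034/51051 = 127.89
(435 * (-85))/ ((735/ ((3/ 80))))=-1479/784 = -1.89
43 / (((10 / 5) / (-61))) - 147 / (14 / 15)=-1469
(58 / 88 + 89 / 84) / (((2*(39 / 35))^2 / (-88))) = -30.45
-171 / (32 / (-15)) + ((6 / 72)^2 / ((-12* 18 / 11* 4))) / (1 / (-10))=4986415/62208 = 80.16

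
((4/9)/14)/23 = 2/1449 = 0.00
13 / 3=4.33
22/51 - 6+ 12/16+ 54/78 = -10943/2652 = -4.13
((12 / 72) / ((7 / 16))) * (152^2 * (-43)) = -7947776/21 = -378465.52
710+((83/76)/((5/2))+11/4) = 271011/380 = 713.19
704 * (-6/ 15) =-1408/5 = -281.60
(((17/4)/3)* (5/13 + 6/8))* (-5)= -5015/624 = -8.04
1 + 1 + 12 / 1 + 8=22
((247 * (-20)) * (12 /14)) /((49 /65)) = -1926600/343 = -5616.91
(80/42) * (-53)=-2120/21 = -100.95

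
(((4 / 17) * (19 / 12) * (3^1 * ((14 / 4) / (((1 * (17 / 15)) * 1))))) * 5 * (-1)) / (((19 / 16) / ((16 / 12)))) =-5600/289 = -19.38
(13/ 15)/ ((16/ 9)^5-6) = 255879/3471410 = 0.07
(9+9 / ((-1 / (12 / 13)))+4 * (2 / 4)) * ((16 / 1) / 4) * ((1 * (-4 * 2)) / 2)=-43.08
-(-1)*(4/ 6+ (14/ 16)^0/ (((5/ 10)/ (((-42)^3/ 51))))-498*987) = -25215968/51 = -494430.75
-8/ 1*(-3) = 24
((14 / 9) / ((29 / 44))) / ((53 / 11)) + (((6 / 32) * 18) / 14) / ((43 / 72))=7440571/8327466 = 0.89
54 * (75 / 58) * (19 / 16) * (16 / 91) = 14.58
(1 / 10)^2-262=-261.99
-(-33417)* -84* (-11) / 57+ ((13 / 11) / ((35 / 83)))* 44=360317264/665 = 541830.47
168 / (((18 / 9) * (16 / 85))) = 446.25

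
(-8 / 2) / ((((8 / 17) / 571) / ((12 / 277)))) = -210.26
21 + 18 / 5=123/5 = 24.60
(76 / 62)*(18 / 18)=38/31 = 1.23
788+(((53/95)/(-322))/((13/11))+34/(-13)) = 312323317/397670 = 785.38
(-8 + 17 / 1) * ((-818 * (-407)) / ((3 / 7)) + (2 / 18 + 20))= 6991627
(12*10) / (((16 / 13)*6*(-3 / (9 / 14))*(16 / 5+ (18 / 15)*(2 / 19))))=-18525/17696 = -1.05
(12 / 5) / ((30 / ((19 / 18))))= 19/225 = 0.08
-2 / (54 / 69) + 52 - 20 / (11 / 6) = 3815/99 = 38.54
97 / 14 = 6.93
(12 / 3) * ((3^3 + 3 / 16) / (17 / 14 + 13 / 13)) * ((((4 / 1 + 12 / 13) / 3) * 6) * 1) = 194880/403 = 483.57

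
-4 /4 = -1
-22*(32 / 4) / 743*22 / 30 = -1936/11145 = -0.17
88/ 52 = 22/13 = 1.69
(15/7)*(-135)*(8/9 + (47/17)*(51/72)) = -46125/56 = -823.66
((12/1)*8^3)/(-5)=-1228.80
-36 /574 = -18/287 = -0.06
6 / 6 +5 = 6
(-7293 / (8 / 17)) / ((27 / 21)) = -289289/24 = -12053.71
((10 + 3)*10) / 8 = 65/4 = 16.25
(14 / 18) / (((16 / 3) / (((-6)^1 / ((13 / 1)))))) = -7/104 = -0.07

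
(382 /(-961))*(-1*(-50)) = -19.88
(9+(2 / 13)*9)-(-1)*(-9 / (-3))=174/13 = 13.38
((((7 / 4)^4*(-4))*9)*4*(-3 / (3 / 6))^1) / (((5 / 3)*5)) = 194481/200 = 972.40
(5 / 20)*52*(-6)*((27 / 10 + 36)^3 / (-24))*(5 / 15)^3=27906957/4000 = 6976.74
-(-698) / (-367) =-698/367 = -1.90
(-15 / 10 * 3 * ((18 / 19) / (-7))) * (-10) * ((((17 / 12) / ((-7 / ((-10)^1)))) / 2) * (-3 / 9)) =3825/1862 = 2.05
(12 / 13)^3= 1728/2197 = 0.79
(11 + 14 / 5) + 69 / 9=322/15 = 21.47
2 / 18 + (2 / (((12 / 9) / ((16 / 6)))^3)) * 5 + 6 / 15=3623/45 = 80.51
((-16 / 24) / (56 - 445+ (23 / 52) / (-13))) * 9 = 4056/262987 = 0.02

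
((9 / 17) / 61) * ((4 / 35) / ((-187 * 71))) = -36/481888715 = 0.00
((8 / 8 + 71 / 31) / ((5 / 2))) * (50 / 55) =408/341 = 1.20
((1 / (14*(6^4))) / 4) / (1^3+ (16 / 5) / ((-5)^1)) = 25/653184 = 0.00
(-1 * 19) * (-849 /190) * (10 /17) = 849/17 = 49.94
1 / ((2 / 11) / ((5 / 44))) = 5/8 = 0.62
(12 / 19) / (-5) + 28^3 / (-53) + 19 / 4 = -8248639/20140 = -409.56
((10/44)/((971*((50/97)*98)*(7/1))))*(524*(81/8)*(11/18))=114363/53288480 = 0.00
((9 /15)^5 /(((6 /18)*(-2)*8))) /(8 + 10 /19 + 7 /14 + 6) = -13851/14275000 = 0.00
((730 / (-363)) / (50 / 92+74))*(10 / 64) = -41975/9957816 = 0.00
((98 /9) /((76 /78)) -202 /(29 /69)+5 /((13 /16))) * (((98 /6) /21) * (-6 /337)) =139379366/21725379 = 6.42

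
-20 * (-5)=100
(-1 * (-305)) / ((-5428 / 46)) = -305/118 = -2.58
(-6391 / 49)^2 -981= 16030.61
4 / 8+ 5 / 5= 3/2 = 1.50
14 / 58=0.24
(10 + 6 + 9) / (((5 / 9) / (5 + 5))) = 450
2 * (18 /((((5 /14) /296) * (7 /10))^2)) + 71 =50466887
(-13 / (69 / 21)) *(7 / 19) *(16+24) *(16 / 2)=-203840/437 = -466.45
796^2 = 633616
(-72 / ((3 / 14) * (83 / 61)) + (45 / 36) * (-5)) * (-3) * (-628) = -39591789/83 = -477009.51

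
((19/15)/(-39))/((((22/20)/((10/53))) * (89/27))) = -1140/674531 = 0.00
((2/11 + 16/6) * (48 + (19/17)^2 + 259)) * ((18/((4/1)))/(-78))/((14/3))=-3140211/289289 = -10.85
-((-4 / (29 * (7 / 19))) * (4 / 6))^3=0.02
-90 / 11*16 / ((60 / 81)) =-176.73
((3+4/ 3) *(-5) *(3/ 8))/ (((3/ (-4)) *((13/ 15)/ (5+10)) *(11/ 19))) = 7125/22 = 323.86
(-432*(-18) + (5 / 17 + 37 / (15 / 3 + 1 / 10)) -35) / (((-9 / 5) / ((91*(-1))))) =179805080/459 = 391732.20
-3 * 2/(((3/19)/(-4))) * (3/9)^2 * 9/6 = 76/3 = 25.33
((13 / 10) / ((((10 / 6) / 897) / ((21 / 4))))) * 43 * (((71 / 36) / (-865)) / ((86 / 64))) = -5795517/21625 = -268.00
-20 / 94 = -10/47 = -0.21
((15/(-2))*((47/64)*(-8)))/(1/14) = 4935/8 = 616.88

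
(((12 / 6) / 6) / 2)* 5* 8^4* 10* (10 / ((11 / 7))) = 7168000/33 = 217212.12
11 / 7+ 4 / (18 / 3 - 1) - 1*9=-6.63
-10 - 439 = -449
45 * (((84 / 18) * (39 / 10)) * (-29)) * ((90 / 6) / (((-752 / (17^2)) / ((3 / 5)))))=61776351/752 = 82149.40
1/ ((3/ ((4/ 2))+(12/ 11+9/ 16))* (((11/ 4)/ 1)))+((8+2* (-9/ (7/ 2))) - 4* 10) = -143852/3885 = -37.03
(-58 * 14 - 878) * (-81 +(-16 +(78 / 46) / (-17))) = 64162540/391 = 164098.57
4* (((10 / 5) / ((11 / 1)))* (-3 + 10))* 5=280/11 = 25.45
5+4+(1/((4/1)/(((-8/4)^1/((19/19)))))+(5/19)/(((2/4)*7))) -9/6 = 941/133 = 7.08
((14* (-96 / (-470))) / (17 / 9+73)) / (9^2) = 112/237585 = 0.00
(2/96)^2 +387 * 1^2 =891649/2304 = 387.00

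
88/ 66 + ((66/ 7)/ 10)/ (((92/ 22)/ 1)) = 7529/4830 = 1.56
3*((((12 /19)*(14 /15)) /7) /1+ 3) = 879/95 = 9.25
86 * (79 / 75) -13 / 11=89.40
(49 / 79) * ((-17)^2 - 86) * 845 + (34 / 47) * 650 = 396791005/3713 = 106865.34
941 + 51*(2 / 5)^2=23729/25 = 949.16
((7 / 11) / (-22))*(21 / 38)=-147/9196 = -0.02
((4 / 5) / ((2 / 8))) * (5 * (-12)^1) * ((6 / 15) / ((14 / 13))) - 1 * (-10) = -2146/35 = -61.31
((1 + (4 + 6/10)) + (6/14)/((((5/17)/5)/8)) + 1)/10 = 2271/350 = 6.49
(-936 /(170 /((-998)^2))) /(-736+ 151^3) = -155376624/97529425 = -1.59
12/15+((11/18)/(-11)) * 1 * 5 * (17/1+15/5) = -214/45 = -4.76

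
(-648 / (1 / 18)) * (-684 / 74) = 3989088/37 = 107813.19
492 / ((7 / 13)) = 6396/7 = 913.71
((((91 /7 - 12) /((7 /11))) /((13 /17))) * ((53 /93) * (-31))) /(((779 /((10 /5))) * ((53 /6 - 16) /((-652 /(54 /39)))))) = -12923944/2110311 = -6.12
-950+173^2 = 28979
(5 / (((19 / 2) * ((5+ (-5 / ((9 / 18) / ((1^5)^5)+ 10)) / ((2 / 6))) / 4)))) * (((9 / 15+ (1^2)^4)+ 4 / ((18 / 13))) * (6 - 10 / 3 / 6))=14.41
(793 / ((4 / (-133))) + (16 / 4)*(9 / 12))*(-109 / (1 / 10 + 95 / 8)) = 114948130/479 = 239975.22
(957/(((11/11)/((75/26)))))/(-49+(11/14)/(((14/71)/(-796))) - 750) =-703395/1011764 = -0.70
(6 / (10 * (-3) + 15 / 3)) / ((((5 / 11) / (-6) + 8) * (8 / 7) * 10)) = -693/261500 = 0.00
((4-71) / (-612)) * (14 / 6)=469/1836 = 0.26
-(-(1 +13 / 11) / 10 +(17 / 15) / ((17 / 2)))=14/165 = 0.08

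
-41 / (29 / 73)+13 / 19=-56490/551 = -102.52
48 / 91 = 0.53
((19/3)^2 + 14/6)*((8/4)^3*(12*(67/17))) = 819008/51 = 16058.98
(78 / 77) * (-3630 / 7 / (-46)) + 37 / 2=29.92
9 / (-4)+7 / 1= 19/4 = 4.75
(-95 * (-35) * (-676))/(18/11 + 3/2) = -49449400/69 = -716657.97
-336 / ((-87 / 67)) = 7504/29 = 258.76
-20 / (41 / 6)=-120/41 = -2.93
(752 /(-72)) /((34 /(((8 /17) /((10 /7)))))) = -1316/13005 = -0.10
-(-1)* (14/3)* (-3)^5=-1134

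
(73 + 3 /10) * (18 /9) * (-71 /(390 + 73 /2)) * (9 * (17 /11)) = -15925158/46915 = -339.45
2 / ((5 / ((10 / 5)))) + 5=29/5 = 5.80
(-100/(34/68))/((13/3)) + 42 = -54/13 = -4.15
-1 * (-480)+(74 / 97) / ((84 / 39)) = 652321/1358 = 480.35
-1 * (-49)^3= 117649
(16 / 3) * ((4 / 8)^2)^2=1/3 = 0.33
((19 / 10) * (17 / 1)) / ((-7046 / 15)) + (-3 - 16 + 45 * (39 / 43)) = 13176629/605956 = 21.75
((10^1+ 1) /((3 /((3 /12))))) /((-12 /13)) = -0.99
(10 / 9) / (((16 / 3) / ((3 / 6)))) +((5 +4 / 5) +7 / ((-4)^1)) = 997/240 = 4.15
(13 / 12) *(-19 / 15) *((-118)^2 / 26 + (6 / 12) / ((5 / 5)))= -264803/360 = -735.56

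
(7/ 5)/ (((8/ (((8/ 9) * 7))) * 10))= 49/450 = 0.11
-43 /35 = -1.23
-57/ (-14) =57/14 = 4.07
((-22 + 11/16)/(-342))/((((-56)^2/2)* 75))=341/643507200 = 0.00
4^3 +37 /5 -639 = -2838/5 = -567.60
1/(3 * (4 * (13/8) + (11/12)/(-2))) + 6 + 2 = 1168/145 = 8.06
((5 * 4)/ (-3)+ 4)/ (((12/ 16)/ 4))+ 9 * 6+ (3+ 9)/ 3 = 394/9 = 43.78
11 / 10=1.10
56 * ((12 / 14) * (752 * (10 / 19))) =360960/19 = 18997.89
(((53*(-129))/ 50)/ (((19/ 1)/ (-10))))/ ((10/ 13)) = 88881/950 = 93.56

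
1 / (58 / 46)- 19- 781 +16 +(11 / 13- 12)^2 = -3228772/4901 = -658.80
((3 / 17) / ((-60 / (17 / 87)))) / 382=-1/664680 = 0.00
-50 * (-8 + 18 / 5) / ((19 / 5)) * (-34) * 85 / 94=-1589500/893 = -1779.96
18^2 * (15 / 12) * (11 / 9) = 495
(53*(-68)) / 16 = -901/4 = -225.25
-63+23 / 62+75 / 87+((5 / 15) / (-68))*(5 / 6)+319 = 257.23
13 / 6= 2.17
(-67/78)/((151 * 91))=-67/1071798 = 0.00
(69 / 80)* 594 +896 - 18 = 55613/40 = 1390.32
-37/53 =-0.70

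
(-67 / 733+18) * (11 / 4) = 144397/2932 = 49.25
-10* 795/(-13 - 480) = 7950/493 = 16.13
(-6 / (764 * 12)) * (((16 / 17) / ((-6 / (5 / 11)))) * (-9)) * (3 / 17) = -45/607189 = 0.00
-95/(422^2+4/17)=-1615/3027432 = 0.00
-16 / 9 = -1.78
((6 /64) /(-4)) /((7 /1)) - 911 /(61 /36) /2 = -14692791/54656 = -268.82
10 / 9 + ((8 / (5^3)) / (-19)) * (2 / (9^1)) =23734/21375 = 1.11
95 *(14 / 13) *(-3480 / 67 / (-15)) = 308560/871 = 354.26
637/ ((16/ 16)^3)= 637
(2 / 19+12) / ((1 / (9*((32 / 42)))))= 11040/133 = 83.01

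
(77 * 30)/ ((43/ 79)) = 182490/43 = 4243.95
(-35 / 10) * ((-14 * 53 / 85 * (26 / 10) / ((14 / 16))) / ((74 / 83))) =1601236/15725 = 101.83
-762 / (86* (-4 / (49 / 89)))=18669/15308 = 1.22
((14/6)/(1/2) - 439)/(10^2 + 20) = -3.62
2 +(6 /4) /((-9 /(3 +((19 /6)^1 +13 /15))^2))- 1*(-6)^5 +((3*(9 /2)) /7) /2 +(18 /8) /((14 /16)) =293830403/37800 = 7773.29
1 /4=0.25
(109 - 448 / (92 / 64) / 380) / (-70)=-236373/152950 = -1.55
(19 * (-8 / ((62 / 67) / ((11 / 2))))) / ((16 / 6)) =-42009/124 = -338.78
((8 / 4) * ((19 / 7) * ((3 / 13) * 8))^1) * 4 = 3648/91 = 40.09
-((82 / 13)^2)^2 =-45212176/28561 = -1583.00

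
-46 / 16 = -2.88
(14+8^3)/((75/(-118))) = -62068/75 = -827.57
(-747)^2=558009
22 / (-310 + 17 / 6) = -0.07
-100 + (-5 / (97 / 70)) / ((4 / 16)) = -11100/97 = -114.43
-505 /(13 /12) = -6060/13 = -466.15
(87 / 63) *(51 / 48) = 1.47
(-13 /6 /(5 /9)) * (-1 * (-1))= -39/10 = -3.90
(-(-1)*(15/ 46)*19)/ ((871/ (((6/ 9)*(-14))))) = -1330/20033 = -0.07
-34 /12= -17/6 = -2.83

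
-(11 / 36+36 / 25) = -1571/900 = -1.75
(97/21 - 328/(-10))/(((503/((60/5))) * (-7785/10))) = -31432/27410985 = 0.00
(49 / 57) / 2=49/114 = 0.43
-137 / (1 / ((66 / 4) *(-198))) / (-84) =-149193/28 = -5328.32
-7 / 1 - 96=-103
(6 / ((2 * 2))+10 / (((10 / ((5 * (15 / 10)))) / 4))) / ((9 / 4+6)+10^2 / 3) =378/499 = 0.76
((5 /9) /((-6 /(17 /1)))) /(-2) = 85/108 = 0.79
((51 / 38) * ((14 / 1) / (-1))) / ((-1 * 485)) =357/9215 = 0.04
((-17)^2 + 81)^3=50653000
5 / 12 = 0.42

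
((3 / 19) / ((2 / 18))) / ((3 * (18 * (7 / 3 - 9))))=-3/760 = 0.00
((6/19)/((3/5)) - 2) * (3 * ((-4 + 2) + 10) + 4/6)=-2072/57 = -36.35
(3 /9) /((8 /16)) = 2/3 = 0.67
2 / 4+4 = 9/2 = 4.50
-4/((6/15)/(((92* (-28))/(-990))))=-2576/99 = -26.02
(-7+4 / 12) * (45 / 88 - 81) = 11805/22 = 536.59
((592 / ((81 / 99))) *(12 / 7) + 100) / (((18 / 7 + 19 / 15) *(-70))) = -454/91 = -4.99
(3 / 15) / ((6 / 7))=0.23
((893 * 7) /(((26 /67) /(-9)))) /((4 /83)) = -312856299/104 = -3008233.64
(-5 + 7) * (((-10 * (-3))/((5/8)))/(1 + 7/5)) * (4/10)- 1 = 15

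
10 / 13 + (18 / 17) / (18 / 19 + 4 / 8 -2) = -1774/1547 = -1.15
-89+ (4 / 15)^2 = -20009/225 = -88.93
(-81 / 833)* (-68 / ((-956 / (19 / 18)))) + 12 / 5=280209/117110 = 2.39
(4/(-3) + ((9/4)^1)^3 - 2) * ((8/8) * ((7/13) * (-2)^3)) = -833/24 = -34.71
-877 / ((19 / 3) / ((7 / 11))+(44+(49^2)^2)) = -18417/121061954 = 0.00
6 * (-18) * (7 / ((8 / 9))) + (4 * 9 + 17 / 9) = -14627/18 = -812.61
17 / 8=2.12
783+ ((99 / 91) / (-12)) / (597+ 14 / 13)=170459067/217700 = 783.00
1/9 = 0.11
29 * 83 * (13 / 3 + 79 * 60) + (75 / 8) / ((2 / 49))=548152321/48 = 11419840.02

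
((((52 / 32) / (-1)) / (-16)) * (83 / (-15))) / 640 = -1079/1228800 = 0.00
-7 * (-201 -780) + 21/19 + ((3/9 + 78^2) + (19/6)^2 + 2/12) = 8866441/684 = 12962.63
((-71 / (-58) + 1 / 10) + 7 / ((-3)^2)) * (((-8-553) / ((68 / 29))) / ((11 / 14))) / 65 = -1477/150 = -9.85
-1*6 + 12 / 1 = 6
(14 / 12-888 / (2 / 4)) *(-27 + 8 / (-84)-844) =194802157/126 = 1546048.87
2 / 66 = 1/33 = 0.03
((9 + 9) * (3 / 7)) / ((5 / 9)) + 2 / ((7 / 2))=14.46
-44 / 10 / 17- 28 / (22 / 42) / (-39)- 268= -3244026/12155 = -266.89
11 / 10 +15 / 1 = 161/10 = 16.10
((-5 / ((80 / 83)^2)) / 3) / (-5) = 6889/19200 = 0.36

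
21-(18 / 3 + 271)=-256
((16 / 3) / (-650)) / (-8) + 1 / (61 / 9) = 8836/59475 = 0.15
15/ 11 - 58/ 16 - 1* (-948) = 83225/88 = 945.74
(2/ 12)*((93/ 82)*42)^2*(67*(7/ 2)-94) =357264243/6724 = 53132.70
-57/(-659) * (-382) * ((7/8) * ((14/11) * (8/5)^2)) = -17070816/181225 = -94.20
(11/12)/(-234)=-11/2808 = 0.00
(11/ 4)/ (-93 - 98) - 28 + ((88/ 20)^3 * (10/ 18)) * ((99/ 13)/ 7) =40793967/1738100 = 23.47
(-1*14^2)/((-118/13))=1274/59 = 21.59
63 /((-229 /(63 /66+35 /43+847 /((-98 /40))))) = 20498481/216634 = 94.62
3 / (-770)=-3/770 = 0.00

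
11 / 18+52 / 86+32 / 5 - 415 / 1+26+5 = -1456607/3870 = -376.38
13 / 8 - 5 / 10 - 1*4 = -23/8 = -2.88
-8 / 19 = -0.42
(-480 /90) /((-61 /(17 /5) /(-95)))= -5168/183 = -28.24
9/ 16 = 0.56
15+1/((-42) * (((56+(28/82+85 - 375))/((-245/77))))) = 1896799/126456 = 15.00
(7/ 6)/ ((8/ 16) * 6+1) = 7/24 = 0.29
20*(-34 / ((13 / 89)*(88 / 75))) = -567375/143 = -3967.66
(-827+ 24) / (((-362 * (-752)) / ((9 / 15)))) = -2409/1361120 = 0.00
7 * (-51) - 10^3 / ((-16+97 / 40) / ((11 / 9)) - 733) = -116444299/327407 = -355.66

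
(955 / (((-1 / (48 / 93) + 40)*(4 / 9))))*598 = 6853080/203 = 33759.01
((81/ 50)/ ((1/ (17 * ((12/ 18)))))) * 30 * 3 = 8262/5 = 1652.40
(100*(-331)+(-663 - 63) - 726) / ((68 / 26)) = -13211.06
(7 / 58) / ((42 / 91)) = 91/348 = 0.26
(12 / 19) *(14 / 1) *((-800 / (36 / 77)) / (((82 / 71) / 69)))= -704149600/779 = -903914.76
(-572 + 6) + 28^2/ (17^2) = -162790/289 = -563.29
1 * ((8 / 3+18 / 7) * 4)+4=524/21 = 24.95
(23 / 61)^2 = 529/3721 = 0.14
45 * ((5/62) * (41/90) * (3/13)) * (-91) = -4305/124 = -34.72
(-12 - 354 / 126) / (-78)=311/1638 = 0.19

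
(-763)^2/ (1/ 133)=77428477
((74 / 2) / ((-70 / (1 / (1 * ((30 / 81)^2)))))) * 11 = -296703/7000 = -42.39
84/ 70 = 6/5 = 1.20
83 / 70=1.19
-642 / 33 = -214/11 = -19.45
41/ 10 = 4.10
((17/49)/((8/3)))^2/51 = 51/153664 = 0.00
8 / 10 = 4/5 = 0.80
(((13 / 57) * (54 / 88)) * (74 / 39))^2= 12321/174724 = 0.07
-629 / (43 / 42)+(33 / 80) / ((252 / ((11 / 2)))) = -355052717/577920 = -614.36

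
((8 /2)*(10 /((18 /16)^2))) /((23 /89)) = 227840/1863 = 122.30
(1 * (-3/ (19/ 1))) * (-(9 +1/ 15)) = 136/95 = 1.43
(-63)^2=3969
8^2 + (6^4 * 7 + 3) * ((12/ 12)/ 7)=9523/7 = 1360.43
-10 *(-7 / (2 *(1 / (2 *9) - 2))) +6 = -12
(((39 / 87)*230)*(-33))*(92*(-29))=9077640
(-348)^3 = -42144192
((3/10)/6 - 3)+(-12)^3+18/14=-242153/140 = -1729.66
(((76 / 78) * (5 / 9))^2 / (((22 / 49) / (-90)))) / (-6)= 4422250/451737 = 9.79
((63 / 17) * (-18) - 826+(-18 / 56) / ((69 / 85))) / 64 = -9777679/700672 = -13.95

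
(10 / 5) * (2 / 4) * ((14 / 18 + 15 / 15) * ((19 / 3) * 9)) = 101.33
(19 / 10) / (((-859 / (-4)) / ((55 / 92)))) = 209/39514 = 0.01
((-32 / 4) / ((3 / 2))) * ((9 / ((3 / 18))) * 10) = -2880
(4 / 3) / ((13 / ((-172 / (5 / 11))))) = -7568/195 = -38.81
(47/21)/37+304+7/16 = 3785519/12432 = 304.50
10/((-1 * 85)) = -0.12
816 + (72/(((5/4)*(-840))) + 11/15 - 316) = 262849/525 = 500.66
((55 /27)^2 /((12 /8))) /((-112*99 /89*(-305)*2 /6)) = 4895/22412376 = 0.00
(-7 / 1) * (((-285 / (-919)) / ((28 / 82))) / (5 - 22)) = 11685/31246 = 0.37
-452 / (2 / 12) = -2712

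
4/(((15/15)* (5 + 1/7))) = 7/9 = 0.78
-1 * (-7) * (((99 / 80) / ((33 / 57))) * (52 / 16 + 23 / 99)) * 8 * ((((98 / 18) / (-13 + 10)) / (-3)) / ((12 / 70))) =62908601/42768 = 1470.93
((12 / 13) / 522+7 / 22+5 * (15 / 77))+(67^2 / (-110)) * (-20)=142383029/174174 = 817.48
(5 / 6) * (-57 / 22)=-95/44 = -2.16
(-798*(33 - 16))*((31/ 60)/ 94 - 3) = 38186029/940 = 40623.44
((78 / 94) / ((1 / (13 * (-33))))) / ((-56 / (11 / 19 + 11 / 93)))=122694/27683 = 4.43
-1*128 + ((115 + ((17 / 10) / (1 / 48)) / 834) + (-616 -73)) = -487822/695 = -701.90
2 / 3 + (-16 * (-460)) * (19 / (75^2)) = 28718/1125 = 25.53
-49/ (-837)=49/837 = 0.06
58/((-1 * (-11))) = 58/11 = 5.27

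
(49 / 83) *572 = 28028/83 = 337.69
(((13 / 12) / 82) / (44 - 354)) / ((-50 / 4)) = 13/3813000 = 0.00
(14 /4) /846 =7/1692 = 0.00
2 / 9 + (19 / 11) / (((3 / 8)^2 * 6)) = 2.27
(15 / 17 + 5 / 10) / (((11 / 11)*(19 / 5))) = 235/646 = 0.36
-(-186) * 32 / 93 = 64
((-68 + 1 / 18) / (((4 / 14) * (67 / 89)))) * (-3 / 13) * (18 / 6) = 761929/3484 = 218.69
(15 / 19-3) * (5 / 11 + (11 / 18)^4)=-4801517/3656664 = -1.31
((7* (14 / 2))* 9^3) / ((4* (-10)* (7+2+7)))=-35721/640 = -55.81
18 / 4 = 9/2 = 4.50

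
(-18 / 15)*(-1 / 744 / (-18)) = -1/11160 = 0.00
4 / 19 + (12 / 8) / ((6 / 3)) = 0.96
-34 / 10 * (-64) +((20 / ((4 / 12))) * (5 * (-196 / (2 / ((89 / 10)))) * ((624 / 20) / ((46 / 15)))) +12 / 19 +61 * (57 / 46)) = -505744331/190 = -2661812.27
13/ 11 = 1.18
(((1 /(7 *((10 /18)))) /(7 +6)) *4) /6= 6/455 = 0.01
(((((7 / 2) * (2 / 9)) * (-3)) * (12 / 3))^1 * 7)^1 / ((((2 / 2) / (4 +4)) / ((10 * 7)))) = -109760/3 = -36586.67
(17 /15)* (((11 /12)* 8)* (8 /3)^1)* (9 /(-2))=-1496/15 = -99.73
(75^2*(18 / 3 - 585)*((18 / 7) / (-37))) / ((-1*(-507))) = 19541250/43771 = 446.44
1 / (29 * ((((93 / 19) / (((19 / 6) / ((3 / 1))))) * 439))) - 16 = -340986743/21311694 = -16.00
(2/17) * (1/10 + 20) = 201/85 = 2.36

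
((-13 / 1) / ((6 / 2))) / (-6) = 13/18 = 0.72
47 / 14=3.36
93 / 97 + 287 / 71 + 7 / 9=358187/61983 = 5.78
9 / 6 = 3/2 = 1.50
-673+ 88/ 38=-12743/19 = -670.68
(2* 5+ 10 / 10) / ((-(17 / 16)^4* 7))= -720896/584647 = -1.23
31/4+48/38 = 685/76 = 9.01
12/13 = 0.92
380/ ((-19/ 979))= -19580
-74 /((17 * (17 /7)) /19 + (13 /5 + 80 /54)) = -11.83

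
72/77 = 0.94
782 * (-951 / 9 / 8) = -123947/12 = -10328.92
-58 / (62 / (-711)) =20619/31 = 665.13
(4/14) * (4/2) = 4/7 = 0.57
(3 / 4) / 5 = 3/20 = 0.15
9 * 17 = 153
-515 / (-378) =1.36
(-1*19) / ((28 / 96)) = -456/7 = -65.14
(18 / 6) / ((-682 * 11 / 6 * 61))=-9/228811 = 0.00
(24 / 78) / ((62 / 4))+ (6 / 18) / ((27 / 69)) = 9485/10881 = 0.87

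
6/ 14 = 3/7 = 0.43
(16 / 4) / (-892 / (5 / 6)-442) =-10/3781 = 0.00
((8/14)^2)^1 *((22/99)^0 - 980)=-15664/49 = -319.67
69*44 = 3036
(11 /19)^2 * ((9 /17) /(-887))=-1089/5443519 = 0.00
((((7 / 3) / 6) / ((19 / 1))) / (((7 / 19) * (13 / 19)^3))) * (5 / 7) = 34295/276822 = 0.12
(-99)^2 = 9801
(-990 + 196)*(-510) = 404940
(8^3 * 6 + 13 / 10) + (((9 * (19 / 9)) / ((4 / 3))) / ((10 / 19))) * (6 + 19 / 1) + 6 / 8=150037/40 = 3750.92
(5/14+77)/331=1083/4634 = 0.23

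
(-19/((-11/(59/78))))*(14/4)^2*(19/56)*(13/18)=149093/38016 = 3.92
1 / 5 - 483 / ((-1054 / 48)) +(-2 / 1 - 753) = -732.80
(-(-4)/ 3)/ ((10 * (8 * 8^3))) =1/30720 = 0.00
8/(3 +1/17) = 34/13 = 2.62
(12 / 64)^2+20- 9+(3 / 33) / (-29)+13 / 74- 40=-86997901/3021568 = -28.79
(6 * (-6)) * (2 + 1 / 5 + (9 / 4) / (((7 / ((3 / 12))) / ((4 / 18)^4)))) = -224552/2835 = -79.21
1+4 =5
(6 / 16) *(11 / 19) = 33/152 = 0.22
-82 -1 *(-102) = 20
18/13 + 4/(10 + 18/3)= 85/52 = 1.63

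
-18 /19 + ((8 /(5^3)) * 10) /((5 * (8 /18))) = -0.66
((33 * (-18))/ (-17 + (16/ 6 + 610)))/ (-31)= 1782/55397 = 0.03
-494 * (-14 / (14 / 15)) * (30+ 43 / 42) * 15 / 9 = 8046025/21 = 383144.05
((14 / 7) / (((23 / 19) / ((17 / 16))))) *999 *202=32590377/92 = 354243.23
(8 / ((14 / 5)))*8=160/7 = 22.86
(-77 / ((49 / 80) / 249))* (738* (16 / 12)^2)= -287485440/7 = -41069348.57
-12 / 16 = -3/4 = -0.75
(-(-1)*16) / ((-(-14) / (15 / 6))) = 20/7 = 2.86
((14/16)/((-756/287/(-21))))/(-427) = -287/17568 = -0.02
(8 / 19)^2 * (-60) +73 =22513/361 = 62.36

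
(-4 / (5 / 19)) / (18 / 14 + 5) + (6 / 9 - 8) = -1609/165 = -9.75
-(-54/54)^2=-1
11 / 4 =2.75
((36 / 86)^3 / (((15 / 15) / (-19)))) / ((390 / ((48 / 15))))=-295488/25839775 = -0.01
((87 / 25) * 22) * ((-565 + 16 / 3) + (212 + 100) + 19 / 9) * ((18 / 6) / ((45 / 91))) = -25661636/225 = -114051.72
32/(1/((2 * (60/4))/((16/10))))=600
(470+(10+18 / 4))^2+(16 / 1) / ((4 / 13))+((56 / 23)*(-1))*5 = 21599767/92 = 234780.08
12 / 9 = 4/3 = 1.33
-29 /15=-1.93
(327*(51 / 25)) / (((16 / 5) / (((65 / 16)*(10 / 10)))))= 216801/256 = 846.88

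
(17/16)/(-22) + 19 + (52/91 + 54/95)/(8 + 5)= 57937611/3043040 = 19.04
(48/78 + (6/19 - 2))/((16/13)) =-33/38 = -0.87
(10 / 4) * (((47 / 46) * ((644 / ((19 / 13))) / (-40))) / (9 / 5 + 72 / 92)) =-491855/45144 = -10.90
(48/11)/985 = 48/10835 = 0.00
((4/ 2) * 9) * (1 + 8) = 162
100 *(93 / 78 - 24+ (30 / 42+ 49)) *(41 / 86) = 5019425/3913 = 1282.76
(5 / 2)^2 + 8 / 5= 157/20 = 7.85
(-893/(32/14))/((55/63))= -447.51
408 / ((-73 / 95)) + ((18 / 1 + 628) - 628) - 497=-1009.96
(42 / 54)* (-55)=-385/9 = -42.78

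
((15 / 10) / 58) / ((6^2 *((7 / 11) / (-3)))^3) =-1331/22917888 = 0.00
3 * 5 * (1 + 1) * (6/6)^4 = 30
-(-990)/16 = 495/8 = 61.88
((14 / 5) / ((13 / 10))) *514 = 14392/13 = 1107.08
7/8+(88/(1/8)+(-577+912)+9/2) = 8355/8 = 1044.38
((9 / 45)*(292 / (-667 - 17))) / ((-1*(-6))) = -73/5130 = -0.01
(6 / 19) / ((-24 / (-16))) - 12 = -224/19 = -11.79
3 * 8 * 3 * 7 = 504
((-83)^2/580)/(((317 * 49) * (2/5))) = 6889/3603656 = 0.00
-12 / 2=-6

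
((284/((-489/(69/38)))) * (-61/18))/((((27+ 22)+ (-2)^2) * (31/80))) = 7969040/45795339 = 0.17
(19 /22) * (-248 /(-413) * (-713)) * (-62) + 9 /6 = 208312301/9086 = 22926.73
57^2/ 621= 361/69 = 5.23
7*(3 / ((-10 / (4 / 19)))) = -42/95 = -0.44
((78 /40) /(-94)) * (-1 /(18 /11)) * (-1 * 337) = -4.27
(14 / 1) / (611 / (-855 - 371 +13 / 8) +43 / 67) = 9187710/93689 = 98.07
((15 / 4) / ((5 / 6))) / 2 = 9/4 = 2.25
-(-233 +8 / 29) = 6749/29 = 232.72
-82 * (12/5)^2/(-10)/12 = 492/125 = 3.94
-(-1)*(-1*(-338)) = 338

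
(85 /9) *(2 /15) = 34/27 = 1.26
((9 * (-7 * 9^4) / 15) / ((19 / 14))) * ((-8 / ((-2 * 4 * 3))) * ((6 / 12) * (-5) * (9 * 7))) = 20253807/19 = 1065989.84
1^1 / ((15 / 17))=17/15 = 1.13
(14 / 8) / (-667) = -7/2668 = 0.00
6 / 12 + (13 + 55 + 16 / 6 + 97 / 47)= 20651/282 = 73.23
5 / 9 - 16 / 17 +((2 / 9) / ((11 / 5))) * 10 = 1051/1683 = 0.62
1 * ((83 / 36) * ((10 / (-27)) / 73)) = -415/35478 = -0.01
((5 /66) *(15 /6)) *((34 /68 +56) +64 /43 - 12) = 98875/11352 = 8.71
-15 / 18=-5/6 = -0.83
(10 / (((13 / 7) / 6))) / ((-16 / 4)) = -105/13 = -8.08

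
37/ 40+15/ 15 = 77/40 = 1.92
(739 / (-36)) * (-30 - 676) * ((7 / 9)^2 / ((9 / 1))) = 974.13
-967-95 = -1062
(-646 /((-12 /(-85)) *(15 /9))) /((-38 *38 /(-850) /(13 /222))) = -1596725/16872 = -94.64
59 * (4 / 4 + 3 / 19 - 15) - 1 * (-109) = -13446/19 = -707.68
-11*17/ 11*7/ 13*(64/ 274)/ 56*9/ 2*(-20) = 6120/1781 = 3.44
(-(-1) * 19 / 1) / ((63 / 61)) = 1159/63 = 18.40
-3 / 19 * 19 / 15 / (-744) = 1/3720 = 0.00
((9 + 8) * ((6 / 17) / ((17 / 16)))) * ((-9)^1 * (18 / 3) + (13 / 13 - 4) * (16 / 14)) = -38592/119 = -324.30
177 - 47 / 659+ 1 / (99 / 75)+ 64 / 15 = 19784651/108735 = 181.95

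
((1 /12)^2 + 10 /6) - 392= -56207/144 = -390.33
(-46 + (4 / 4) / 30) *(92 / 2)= -31717/15 = -2114.47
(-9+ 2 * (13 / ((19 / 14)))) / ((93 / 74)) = 14282/1767 = 8.08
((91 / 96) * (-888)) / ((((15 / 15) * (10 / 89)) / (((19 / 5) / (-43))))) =5693597/8600 = 662.05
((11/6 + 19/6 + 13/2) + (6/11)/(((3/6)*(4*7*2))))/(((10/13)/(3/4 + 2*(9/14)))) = 657267/21560 = 30.49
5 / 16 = 0.31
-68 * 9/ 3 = -204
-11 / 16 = -0.69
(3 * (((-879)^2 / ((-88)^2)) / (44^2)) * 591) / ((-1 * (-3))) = 456630831/14992384 = 30.46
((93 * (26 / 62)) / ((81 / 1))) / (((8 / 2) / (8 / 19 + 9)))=2327/2052 = 1.13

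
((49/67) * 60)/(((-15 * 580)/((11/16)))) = -539/155440 = 0.00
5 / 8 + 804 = 6437/8 = 804.62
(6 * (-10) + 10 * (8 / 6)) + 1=-137/3 = -45.67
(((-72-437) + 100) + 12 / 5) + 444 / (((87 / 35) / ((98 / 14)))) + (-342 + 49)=79858/145 = 550.74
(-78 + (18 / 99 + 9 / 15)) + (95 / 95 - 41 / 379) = -1591023/20845 = -76.33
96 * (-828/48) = -1656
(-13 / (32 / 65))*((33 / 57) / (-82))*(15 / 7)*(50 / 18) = 1161875/1046976 = 1.11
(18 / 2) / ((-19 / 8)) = -72/19 = -3.79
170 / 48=85/24 = 3.54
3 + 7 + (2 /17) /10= 851/85 = 10.01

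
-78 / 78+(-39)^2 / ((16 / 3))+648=14915/16 = 932.19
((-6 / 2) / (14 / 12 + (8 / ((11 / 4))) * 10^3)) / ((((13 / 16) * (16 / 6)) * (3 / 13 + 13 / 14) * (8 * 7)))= -297/40528247 = 0.00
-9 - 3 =-12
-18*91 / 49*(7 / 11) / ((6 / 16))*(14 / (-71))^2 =-122304/55451 = -2.21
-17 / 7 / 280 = -17/1960 = -0.01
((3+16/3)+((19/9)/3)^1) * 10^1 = 2440/27 = 90.37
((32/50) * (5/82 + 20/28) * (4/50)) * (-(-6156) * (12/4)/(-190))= -692064/179375 = -3.86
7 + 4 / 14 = 51/7 = 7.29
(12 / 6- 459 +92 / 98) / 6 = -7449/98 = -76.01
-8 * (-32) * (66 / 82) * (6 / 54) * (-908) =-2556928/123 = -20788.03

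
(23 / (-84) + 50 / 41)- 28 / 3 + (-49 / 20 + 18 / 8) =-49293/5740 = -8.59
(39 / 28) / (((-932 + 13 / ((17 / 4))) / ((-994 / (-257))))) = -15691/2705696 = -0.01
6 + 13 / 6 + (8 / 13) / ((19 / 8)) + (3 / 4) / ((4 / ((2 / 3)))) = 50689/5928 = 8.55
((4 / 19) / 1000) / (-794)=-1/3771500 = 0.00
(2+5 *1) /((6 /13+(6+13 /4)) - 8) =4.09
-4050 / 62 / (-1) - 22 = 1343/31 = 43.32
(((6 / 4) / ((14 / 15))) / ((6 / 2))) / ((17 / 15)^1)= 225/476 = 0.47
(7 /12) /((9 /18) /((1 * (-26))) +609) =91/95001 = 0.00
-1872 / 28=-468/7 = -66.86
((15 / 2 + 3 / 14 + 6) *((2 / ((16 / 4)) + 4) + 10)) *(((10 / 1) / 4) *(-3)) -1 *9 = -10503/7 = -1500.43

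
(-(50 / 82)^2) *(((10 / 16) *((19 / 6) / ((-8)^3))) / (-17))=-59375/702308352 = 0.00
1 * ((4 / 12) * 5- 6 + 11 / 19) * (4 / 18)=-428/513 = -0.83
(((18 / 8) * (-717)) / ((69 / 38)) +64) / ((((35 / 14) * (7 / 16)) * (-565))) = 24272/18193 = 1.33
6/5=1.20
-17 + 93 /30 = -139/10 = -13.90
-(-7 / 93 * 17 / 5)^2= -14161/216225 = -0.07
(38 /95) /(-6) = -1/15 = -0.07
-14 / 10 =-7/5 = -1.40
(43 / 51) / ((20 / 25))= 215/204 = 1.05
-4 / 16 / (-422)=1/1688 = 0.00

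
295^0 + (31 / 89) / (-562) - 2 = -50049/50018 = -1.00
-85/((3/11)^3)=-113135/27 = -4190.19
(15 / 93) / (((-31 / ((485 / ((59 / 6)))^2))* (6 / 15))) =-105851250/3345241 = -31.64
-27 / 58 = -0.47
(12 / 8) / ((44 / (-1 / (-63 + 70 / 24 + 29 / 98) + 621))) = 21.17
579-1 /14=8105/14 = 578.93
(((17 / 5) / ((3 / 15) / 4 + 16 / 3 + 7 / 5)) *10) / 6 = 340/407 = 0.84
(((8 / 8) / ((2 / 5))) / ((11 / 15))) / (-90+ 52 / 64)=-600/15697 = -0.04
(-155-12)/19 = -167/19 = -8.79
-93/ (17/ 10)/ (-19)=930/323 = 2.88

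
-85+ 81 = -4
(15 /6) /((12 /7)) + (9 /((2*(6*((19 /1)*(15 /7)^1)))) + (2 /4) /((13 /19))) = 65431/29640 = 2.21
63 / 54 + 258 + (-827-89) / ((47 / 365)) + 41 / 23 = -44446403/6486 = -6852.67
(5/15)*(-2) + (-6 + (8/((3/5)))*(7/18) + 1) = -13/27 = -0.48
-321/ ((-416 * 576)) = 107/79872 = 0.00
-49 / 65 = -0.75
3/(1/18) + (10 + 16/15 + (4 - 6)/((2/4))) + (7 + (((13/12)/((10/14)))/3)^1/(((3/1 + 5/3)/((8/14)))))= 4769/70 = 68.13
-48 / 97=-0.49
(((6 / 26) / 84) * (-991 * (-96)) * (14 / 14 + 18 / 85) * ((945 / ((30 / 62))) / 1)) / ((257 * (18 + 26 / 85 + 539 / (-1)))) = -4.62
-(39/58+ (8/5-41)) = 38.73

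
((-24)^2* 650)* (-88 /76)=-8236800/19 = -433515.79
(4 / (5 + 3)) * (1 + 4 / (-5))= 1/10 = 0.10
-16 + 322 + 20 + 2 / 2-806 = -479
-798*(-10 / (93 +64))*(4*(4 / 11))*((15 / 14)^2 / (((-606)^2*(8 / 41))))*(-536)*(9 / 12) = -58717125/123319889 = -0.48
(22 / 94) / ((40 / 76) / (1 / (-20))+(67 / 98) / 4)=-81928/3624969 = -0.02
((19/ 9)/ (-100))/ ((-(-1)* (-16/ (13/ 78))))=19/86400 = 0.00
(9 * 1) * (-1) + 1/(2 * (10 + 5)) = -269/30 = -8.97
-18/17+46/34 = 5/17 = 0.29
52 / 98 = 26/49 = 0.53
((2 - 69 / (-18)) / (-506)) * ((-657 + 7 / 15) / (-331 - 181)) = -0.01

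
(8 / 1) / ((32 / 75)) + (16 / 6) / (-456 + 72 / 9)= 3149/168 = 18.74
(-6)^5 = -7776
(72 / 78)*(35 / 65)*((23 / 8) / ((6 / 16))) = 644/169 = 3.81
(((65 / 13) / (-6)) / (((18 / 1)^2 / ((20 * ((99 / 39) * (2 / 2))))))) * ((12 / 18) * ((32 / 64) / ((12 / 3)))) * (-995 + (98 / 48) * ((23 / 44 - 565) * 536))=226864475/33696 = 6732.68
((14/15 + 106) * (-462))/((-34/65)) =1605604/17 = 94447.29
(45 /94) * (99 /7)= 4455/658 = 6.77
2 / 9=0.22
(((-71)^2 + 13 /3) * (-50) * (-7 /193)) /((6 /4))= 10595200/1737 = 6099.71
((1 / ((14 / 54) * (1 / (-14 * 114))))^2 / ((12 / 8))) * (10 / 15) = 16842816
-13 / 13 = -1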